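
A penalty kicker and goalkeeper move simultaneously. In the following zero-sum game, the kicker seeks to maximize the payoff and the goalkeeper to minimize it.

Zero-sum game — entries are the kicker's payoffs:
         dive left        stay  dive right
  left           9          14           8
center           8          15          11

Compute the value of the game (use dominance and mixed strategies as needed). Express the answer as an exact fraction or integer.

Column stay is strictly dominated by dive right for the goalkeeper (it gives the kicker more in every row).
The remaining 2×2 game on (left, center) × (dive left, dive right) has no saddle point. Let the kicker play left with probability p; indifference gives 9p + 8(1−p) = 8p + 11(1−p), so p = 3/4.
Similarly the goalkeeper's optimal q on dive left is 3/4, and the value is 9·(3/4) + (8)·(1/4) = 35/4.

35/4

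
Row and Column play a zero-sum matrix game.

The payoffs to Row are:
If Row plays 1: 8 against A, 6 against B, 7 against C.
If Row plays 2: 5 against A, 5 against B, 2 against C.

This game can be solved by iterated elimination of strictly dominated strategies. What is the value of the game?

Column A is strictly dominated by C for Column (7<8, 2<5); eliminate A.
Row 2 is strictly dominated by row 1 (6>5, 7>2); eliminate 2.
Column C is strictly dominated by B for Column (6<7); eliminate C.
Only (1, B) remains, with payoff 6.

6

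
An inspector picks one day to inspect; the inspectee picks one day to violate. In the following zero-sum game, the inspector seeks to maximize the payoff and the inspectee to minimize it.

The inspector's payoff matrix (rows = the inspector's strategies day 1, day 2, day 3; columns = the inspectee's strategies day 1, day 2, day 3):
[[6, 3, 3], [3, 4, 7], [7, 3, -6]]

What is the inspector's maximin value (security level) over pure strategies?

The worst-case payoff for each row is day 1: 3, day 2: 3, day 3: -6.
The best of these is 3.

3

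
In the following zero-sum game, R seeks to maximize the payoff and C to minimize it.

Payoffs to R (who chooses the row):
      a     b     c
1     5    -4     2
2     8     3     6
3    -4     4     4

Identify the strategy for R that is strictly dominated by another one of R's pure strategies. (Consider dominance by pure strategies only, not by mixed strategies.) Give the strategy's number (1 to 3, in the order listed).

1

Compare 1 with 2: 8 > 5, 3 > -4, 6 > 2.
So 2 strictly dominates 1 for R; 1 is strictly dominated.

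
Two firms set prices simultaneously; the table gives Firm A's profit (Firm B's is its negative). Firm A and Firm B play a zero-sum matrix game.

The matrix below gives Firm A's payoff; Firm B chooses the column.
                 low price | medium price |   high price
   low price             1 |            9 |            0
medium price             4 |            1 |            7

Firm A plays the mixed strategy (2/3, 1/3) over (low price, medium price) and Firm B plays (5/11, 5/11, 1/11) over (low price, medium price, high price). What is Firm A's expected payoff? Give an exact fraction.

Against (5/11, 5/11, 1/11), each row's expected payoff is low price: 50/11; medium price: 32/11.
Taking the (2/3, 1/3)-weighted average: (2/3)·(50/11) + (1/3)·(32/11) = 4.

4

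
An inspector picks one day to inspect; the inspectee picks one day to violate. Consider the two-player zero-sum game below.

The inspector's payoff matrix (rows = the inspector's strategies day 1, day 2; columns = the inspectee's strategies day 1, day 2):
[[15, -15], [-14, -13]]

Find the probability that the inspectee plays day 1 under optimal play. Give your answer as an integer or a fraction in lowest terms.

Row minima are -15 and -14, so the inspector's maximin is -14; column maxima are 15 and -13, so the inspectee's minimax is -13. These differ, so the equilibrium is in mixed strategies.
Let the inspectee play day 1 with probability q. The inspector is indifferent when 15q − 15(1−q) = −14q − 13(1−q), giving q = 2/31.

2/31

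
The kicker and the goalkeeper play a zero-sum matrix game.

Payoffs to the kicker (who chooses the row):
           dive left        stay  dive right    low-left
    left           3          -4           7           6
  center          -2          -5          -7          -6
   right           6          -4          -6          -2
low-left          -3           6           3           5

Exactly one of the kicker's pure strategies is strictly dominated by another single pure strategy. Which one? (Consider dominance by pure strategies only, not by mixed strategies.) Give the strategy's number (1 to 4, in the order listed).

2

Compare center with left: 3 > -2, -4 > -5, 7 > -7, 6 > -6.
So left strictly dominates center for the kicker; center is strictly dominated.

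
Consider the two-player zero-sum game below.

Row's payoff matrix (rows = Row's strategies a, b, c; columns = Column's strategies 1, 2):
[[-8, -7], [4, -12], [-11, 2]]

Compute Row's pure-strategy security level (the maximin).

The worst-case payoff for each row is a: -8, b: -12, c: -11.
The best of these is -8.

-8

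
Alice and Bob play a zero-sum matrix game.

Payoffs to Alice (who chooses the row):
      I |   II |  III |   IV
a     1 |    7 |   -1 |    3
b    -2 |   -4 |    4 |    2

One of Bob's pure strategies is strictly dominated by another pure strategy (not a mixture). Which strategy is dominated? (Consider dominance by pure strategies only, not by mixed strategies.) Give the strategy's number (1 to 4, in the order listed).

Bob prefers columns that give Alice less. Compare IV with I: 1 < 3, -2 < 2.
So I strictly dominates IV for Bob; IV is strictly dominated.

4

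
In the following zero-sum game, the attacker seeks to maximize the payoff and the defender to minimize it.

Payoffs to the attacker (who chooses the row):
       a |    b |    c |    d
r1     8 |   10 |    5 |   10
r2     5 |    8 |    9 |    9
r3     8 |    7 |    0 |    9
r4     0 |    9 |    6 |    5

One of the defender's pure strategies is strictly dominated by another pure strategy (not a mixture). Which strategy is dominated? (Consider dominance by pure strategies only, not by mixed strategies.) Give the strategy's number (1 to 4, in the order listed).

4

The defender prefers columns that give the attacker less. Compare d with a: 8 < 10, 5 < 9, 8 < 9, 0 < 5.
So a strictly dominates d for the defender; d is strictly dominated.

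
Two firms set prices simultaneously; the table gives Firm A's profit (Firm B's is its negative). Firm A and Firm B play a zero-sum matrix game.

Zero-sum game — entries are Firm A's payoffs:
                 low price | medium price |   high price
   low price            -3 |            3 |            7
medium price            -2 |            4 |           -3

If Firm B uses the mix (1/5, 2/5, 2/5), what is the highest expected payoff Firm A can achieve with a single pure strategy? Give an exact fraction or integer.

17/5

low price: (-3)·(1/5) + (3)·(2/5) + (7)·(2/5) = 17/5.
medium price: (-2)·(1/5) + (4)·(2/5) + (-3)·(2/5) = 0.
The best pure response is low price with expected payoff 17/5.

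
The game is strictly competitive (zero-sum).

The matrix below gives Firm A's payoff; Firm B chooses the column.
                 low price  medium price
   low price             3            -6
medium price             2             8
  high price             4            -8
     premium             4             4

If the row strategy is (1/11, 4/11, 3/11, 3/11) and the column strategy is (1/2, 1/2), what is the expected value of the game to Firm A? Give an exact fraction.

49/22

Against (1/2, 1/2), each row's expected payoff is low price: -3/2; medium price: 5; high price: -2; premium: 4.
Taking the (1/11, 4/11, 3/11, 3/11)-weighted average: (1/11)·(-3/2) + (4/11)·(5) + (3/11)·(-2) + (3/11)·(4) = 49/22.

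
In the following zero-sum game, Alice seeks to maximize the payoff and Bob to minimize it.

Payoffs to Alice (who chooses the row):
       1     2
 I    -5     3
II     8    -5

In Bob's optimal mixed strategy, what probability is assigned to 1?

8/21

Row minima are -5 and -5, so Alice's maximin is -5; column maxima are 8 and 3, so Bob's minimax is 3. These differ, so the equilibrium is in mixed strategies.
Let Bob play 1 with probability q. Alice is indifferent when −5q + 3(1−q) = 8q − 5(1−q), giving q = 8/21.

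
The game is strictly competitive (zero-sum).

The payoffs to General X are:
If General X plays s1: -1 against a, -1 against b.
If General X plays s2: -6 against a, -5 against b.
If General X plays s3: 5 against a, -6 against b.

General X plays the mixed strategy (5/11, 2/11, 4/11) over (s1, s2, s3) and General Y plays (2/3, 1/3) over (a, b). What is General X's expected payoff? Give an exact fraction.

Against (2/3, 1/3), each row's expected payoff is s1: -1; s2: -17/3; s3: 4/3.
Taking the (5/11, 2/11, 4/11)-weighted average: (5/11)·(-1) + (2/11)·(-17/3) + (4/11)·(4/3) = -1.

-1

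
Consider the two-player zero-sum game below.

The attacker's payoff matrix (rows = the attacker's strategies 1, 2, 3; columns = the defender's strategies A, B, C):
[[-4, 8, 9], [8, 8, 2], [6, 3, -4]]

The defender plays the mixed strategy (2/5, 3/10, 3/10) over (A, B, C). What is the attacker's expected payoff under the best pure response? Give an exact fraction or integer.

1: (-4)·(2/5) + (8)·(3/10) + (9)·(3/10) = 7/2.
2: (8)·(2/5) + (8)·(3/10) + (2)·(3/10) = 31/5.
3: (6)·(2/5) + (3)·(3/10) + (-4)·(3/10) = 21/10.
The best pure response is 2 with expected payoff 31/5.

31/5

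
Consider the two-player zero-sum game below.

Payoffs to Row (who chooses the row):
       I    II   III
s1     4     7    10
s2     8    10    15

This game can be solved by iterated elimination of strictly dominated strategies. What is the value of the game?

8

Column III is strictly dominated by I for Column (4<10, 8<15); eliminate III.
Row s1 is strictly dominated by row s2 (8>4, 10>7); eliminate s1.
Column II is strictly dominated by I for Column (8<10); eliminate II.
Only (s2, I) remains, with payoff 8.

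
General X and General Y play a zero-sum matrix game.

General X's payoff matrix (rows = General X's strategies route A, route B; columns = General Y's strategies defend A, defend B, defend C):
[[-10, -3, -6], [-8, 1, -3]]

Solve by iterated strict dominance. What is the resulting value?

-8

Column defend B is strictly dominated by defend A for General Y (-10<-3, -8<1); eliminate defend B.
Column defend C is strictly dominated by defend A for General Y (-10<-6, -8<-3); eliminate defend C.
Row route A is strictly dominated by row route B (-8>-10); eliminate route A.
Only (route B, defend A) remains, with payoff -8.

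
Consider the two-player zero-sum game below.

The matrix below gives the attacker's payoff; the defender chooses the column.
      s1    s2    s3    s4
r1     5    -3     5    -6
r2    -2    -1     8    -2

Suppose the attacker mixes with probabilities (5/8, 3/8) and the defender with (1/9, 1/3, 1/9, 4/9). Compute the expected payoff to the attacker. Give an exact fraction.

-65/36

Against (1/9, 1/3, 1/9, 4/9), each row's expected payoff is r1: -23/9; r2: -5/9.
Taking the (5/8, 3/8)-weighted average: (5/8)·(-23/9) + (3/8)·(-5/9) = -65/36.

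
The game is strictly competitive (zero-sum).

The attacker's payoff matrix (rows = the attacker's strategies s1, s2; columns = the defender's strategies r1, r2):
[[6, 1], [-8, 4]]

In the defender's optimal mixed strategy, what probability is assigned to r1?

3/17

Row minima are 1 and -8, so the attacker's maximin is 1; column maxima are 6 and 4, so the defender's minimax is 4. These differ, so the equilibrium is in mixed strategies.
Let the defender play r1 with probability q. The attacker is indifferent when 6q + (1−q) = −8q + 4(1−q), giving q = 3/17.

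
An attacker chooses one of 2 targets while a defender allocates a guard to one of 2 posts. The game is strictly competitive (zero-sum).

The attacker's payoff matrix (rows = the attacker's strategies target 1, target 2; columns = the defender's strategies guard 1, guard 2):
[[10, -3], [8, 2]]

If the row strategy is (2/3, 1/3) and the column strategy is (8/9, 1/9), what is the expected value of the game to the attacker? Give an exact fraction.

220/27

Against (8/9, 1/9), each row's expected payoff is target 1: 77/9; target 2: 22/3.
Taking the (2/3, 1/3)-weighted average: (2/3)·(77/9) + (1/3)·(22/3) = 220/27.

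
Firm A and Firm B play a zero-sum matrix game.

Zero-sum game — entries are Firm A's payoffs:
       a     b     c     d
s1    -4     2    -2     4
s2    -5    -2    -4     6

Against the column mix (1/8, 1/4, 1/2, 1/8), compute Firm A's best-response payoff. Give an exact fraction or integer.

s1: (-4)·(1/8) + (2)·(1/4) + (-2)·(1/2) + (4)·(1/8) = -1/2.
s2: (-5)·(1/8) + (-2)·(1/4) + (-4)·(1/2) + (6)·(1/8) = -19/8.
The best pure response is s1 with expected payoff -1/2.

-1/2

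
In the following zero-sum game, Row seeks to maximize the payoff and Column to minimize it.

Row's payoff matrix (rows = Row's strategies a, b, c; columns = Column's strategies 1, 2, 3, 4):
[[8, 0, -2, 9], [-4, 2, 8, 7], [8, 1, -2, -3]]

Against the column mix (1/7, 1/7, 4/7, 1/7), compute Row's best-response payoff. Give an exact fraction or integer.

37/7

a: (8)·(1/7) + (0)·(1/7) + (-2)·(4/7) + (9)·(1/7) = 9/7.
b: (-4)·(1/7) + (2)·(1/7) + (8)·(4/7) + (7)·(1/7) = 37/7.
c: (8)·(1/7) + (1)·(1/7) + (-2)·(4/7) + (-3)·(1/7) = -2/7.
The best pure response is b with expected payoff 37/7.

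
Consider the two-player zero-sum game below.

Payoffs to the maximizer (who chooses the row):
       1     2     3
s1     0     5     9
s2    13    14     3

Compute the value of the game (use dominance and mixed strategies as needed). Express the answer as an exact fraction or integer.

117/19

Column 2 is strictly dominated by 1 for the minimizer (it gives the maximizer more in every row).
The remaining 2×2 game on (s1, s2) × (1, 3) has no saddle point. Let the maximizer play s1 with probability p; indifference gives 13(1−p) = 9p + 3(1−p), so p = 10/19.
Similarly the minimizer's optimal q on 1 is 6/19, and the value is 0·(6/19) + (9)·(13/19) = 117/19.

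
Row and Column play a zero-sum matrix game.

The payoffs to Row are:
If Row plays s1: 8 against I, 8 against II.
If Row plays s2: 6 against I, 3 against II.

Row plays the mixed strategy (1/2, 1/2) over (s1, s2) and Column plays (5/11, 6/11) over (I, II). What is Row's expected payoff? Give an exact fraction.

68/11

Against (5/11, 6/11), each row's expected payoff is s1: 8; s2: 48/11.
Taking the (1/2, 1/2)-weighted average: (1/2)·(8) + (1/2)·(48/11) = 68/11.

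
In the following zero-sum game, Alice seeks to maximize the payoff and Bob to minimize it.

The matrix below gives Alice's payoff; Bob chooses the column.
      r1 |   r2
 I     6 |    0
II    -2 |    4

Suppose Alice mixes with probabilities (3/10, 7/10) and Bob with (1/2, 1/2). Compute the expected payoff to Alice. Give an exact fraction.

Against (1/2, 1/2), each row's expected payoff is I: 3; II: 1.
Taking the (3/10, 7/10)-weighted average: (3/10)·(3) + (7/10)·(1) = 8/5.

8/5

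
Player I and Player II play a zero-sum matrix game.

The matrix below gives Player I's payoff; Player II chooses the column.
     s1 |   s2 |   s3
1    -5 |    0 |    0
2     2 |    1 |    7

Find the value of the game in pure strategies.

1

Row minima: -5, 1 → Player I's maximin is 1.
Column maxima: 2, 1, 7 → Player II's minimax is 1.
They coincide at (2, s2), so the value is 1.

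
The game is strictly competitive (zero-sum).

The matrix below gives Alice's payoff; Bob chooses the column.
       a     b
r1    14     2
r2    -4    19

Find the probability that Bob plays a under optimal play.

Row minima are 2 and -4, so Alice's maximin is 2; column maxima are 14 and 19, so Bob's minimax is 14. These differ, so the equilibrium is in mixed strategies.
Let Bob play a with probability q. Alice is indifferent when 14q + 2(1−q) = −4q + 19(1−q), giving q = 17/35.

17/35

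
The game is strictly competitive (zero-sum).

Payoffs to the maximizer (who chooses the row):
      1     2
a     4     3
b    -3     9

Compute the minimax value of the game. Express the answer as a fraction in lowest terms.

45/13

Row minima are 3 and -3, so the maximizer's maximin is 3; column maxima are 4 and 9, so the minimizer's minimax is 4. These differ, so the equilibrium is in mixed strategies.
Let the maximizer play a with probability p. The minimizer is indifferent when 4p − 3(1−p) = 3p + 9(1−p), giving p = 12/13.
Let the minimizer play 1 with probability q. The maximizer is indifferent when 4q + 3(1−q) = −3q + 9(1−q), giving q = 6/13.
The value is 4·(6/13) + (3)·(7/13) = 45/13.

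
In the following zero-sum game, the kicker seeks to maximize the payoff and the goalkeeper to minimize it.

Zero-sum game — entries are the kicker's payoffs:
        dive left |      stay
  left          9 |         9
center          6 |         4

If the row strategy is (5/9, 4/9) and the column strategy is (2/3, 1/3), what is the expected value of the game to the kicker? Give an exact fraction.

Against (2/3, 1/3), each row's expected payoff is left: 9; center: 16/3.
Taking the (5/9, 4/9)-weighted average: (5/9)·(9) + (4/9)·(16/3) = 199/27.

199/27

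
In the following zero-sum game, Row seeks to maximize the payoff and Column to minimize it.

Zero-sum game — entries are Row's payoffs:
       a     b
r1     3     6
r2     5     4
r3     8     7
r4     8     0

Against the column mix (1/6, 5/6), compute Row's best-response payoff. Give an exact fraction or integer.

43/6

r1: (3)·(1/6) + (6)·(5/6) = 11/2.
r2: (5)·(1/6) + (4)·(5/6) = 25/6.
r3: (8)·(1/6) + (7)·(5/6) = 43/6.
r4: (8)·(1/6) + (0)·(5/6) = 4/3.
The best pure response is r3 with expected payoff 43/6.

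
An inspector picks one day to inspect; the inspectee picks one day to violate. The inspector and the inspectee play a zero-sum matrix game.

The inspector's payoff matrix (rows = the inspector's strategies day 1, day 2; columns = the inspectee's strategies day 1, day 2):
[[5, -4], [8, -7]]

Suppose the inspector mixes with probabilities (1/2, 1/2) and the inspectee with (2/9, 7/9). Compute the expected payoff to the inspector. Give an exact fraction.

Against (2/9, 7/9), each row's expected payoff is day 1: -2; day 2: -11/3.
Taking the (1/2, 1/2)-weighted average: (1/2)·(-2) + (1/2)·(-11/3) = -17/6.

-17/6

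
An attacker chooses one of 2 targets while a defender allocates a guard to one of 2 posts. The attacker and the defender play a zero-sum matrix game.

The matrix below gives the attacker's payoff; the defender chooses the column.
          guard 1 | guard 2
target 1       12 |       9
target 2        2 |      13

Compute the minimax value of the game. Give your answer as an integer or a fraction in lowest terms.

69/7

Row minima are 9 and 2, so the attacker's maximin is 9; column maxima are 12 and 13, so the defender's minimax is 12. These differ, so the equilibrium is in mixed strategies.
Let the attacker play target 1 with probability p. The defender is indifferent when 12p + 2(1−p) = 9p + 13(1−p), giving p = 11/14.
Let the defender play guard 1 with probability q. The attacker is indifferent when 12q + 9(1−q) = 2q + 13(1−q), giving q = 2/7.
The value is 12·(2/7) + (9)·(5/7) = 69/7.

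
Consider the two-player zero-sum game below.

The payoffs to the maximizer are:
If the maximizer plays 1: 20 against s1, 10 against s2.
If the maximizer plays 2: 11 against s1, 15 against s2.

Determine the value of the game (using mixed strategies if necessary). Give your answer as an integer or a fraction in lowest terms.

95/7

Row minima are 10 and 11, so the maximizer's maximin is 11; column maxima are 20 and 15, so the minimizer's minimax is 15. These differ, so the equilibrium is in mixed strategies.
Let the maximizer play 1 with probability p. The minimizer is indifferent when 20p + 11(1−p) = 10p + 15(1−p), giving p = 2/7.
Let the minimizer play s1 with probability q. The maximizer is indifferent when 20q + 10(1−q) = 11q + 15(1−q), giving q = 5/14.
The value is 20·(5/14) + (10)·(9/14) = 95/7.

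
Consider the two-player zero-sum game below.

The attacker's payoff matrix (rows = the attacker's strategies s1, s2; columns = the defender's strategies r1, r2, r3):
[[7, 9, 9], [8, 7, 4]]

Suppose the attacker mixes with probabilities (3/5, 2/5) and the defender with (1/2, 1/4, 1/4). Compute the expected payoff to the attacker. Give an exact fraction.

Against (1/2, 1/4, 1/4), each row's expected payoff is s1: 8; s2: 27/4.
Taking the (3/5, 2/5)-weighted average: (3/5)·(8) + (2/5)·(27/4) = 15/2.

15/2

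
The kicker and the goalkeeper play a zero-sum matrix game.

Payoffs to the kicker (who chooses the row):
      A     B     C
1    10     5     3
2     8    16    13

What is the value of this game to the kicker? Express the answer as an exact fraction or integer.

53/6

Column B is strictly dominated by C for the goalkeeper (it gives the kicker more in every row).
The remaining 2×2 game on (1, 2) × (A, C) has no saddle point. Let the kicker play 1 with probability p; indifference gives 10p + 8(1−p) = 3p + 13(1−p), so p = 5/12.
Similarly the goalkeeper's optimal q on A is 5/6, and the value is 10·(5/6) + (3)·(1/6) = 53/6.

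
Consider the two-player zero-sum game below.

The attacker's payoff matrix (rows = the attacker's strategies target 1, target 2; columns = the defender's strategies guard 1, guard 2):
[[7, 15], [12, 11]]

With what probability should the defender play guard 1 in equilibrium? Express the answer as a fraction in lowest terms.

4/9

Row minima are 7 and 11, so the attacker's maximin is 11; column maxima are 12 and 15, so the defender's minimax is 12. These differ, so the equilibrium is in mixed strategies.
Let the defender play guard 1 with probability q. The attacker is indifferent when 7q + 15(1−q) = 12q + 11(1−q), giving q = 4/9.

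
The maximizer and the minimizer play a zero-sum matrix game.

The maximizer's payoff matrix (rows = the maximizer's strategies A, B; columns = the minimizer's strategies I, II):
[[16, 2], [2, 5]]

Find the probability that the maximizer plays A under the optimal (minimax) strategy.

3/17

Row minima are 2 and 2, so the maximizer's maximin is 2; column maxima are 16 and 5, so the minimizer's minimax is 5. These differ, so the equilibrium is in mixed strategies.
Let the maximizer play A with probability p. The minimizer is indifferent when 16p + 2(1−p) = 2p + 5(1−p), giving p = 3/17.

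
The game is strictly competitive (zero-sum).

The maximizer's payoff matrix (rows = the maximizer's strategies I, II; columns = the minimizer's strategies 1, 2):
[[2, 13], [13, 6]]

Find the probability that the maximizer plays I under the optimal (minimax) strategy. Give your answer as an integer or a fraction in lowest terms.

Row minima are 2 and 6, so the maximizer's maximin is 6; column maxima are 13 and 13, so the minimizer's minimax is 13. These differ, so the equilibrium is in mixed strategies.
Let the maximizer play I with probability p. The minimizer is indifferent when 2p + 13(1−p) = 13p + 6(1−p), giving p = 7/18.

7/18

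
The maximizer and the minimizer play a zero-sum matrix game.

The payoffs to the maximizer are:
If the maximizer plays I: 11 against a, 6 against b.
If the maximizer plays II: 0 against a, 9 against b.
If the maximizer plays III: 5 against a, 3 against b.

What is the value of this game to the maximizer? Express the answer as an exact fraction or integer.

99/14

Row III is strictly dominated by row I, so the maximizer never plays it.
The remaining 2×2 game on (I, II) × (a, b) has no saddle point. Let the maximizer play I with probability p; indifference gives 11p = 6p + 9(1−p), so p = 9/14.
Similarly the minimizer's optimal q on a is 3/14, and the value is 11·(3/14) + (6)·(11/14) = 99/14.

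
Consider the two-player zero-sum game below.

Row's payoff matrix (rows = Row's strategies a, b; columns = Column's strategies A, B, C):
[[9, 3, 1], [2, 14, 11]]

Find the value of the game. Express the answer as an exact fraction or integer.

Column B is strictly dominated by C for Column (it gives Row more in every row).
The remaining 2×2 game on (a, b) × (A, C) has no saddle point. Let Row play a with probability p; indifference gives 9p + 2(1−p) = p + 11(1−p), so p = 9/17.
Similarly Column's optimal q on A is 10/17, and the value is 9·(10/17) + (1)·(7/17) = 97/17.

97/17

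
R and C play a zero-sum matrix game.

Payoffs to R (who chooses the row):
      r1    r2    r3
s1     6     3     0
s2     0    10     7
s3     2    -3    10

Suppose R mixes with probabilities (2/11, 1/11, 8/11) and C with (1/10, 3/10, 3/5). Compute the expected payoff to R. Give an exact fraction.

263/55

Against (1/10, 3/10, 3/5), each row's expected payoff is s1: 3/2; s2: 36/5; s3: 53/10.
Taking the (2/11, 1/11, 8/11)-weighted average: (2/11)·(3/2) + (1/11)·(36/5) + (8/11)·(53/10) = 263/55.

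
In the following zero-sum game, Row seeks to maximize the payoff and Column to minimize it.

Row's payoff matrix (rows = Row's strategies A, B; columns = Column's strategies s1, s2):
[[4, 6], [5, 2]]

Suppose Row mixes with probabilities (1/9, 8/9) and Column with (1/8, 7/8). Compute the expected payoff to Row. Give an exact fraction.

Against (1/8, 7/8), each row's expected payoff is A: 23/4; B: 19/8.
Taking the (1/9, 8/9)-weighted average: (1/9)·(23/4) + (8/9)·(19/8) = 11/4.

11/4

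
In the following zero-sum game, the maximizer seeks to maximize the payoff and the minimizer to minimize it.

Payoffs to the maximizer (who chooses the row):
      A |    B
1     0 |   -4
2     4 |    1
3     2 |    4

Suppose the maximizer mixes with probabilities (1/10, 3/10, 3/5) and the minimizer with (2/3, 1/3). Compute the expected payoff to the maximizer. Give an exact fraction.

71/30

Against (2/3, 1/3), each row's expected payoff is 1: -4/3; 2: 3; 3: 8/3.
Taking the (1/10, 3/10, 3/5)-weighted average: (1/10)·(-4/3) + (3/10)·(3) + (3/5)·(8/3) = 71/30.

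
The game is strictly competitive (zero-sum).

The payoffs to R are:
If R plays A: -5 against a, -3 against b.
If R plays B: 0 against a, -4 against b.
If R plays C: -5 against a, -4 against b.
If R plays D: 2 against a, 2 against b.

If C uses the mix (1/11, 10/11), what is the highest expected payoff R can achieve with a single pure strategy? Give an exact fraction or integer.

A: (-5)·(1/11) + (-3)·(10/11) = -35/11.
B: (0)·(1/11) + (-4)·(10/11) = -40/11.
C: (-5)·(1/11) + (-4)·(10/11) = -45/11.
D: (2)·(1/11) + (2)·(10/11) = 2.
The best pure response is D with expected payoff 2.

2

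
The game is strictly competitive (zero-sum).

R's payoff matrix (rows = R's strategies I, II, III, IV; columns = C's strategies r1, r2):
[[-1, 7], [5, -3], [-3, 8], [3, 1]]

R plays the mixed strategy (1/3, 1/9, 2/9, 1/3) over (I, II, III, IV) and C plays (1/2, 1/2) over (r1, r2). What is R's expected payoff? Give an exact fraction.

7/3

Against (1/2, 1/2), each row's expected payoff is I: 3; II: 1; III: 5/2; IV: 2.
Taking the (1/3, 1/9, 2/9, 1/3)-weighted average: (1/3)·(3) + (1/9)·(1) + (2/9)·(5/2) + (1/3)·(2) = 7/3.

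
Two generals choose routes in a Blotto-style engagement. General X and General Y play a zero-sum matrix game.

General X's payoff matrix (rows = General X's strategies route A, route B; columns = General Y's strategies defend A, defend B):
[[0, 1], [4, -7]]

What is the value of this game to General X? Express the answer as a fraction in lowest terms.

Row minima are 0 and -7, so General X's maximin is 0; column maxima are 4 and 1, so General Y's minimax is 1. These differ, so the equilibrium is in mixed strategies.
Let General X play route A with probability p. General Y is indifferent when 4(1−p) = p − 7(1−p), giving p = 11/12.
Let General Y play defend A with probability q. General X is indifferent when (1−q) = 4q − 7(1−q), giving q = 2/3.
The value is 0·(2/3) + (1)·(1/3) = 1/3.

1/3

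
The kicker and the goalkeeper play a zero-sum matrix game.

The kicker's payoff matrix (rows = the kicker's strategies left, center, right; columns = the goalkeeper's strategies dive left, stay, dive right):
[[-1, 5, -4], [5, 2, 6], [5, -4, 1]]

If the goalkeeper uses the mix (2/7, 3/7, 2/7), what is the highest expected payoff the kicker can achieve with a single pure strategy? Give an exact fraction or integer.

left: (-1)·(2/7) + (5)·(3/7) + (-4)·(2/7) = 5/7.
center: (5)·(2/7) + (2)·(3/7) + (6)·(2/7) = 4.
right: (5)·(2/7) + (-4)·(3/7) + (1)·(2/7) = 0.
The best pure response is center with expected payoff 4.

4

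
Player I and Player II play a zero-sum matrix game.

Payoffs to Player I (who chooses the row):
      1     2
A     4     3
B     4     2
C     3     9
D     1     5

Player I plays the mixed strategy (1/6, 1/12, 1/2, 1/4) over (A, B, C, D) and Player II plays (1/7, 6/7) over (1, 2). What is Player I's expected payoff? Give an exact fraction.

Against (1/7, 6/7), each row's expected payoff is A: 22/7; B: 16/7; C: 57/7; D: 31/7.
Taking the (1/6, 1/12, 1/2, 1/4)-weighted average: (1/6)·(22/7) + (1/12)·(16/7) + (1/2)·(57/7) + (1/4)·(31/7) = 165/28.

165/28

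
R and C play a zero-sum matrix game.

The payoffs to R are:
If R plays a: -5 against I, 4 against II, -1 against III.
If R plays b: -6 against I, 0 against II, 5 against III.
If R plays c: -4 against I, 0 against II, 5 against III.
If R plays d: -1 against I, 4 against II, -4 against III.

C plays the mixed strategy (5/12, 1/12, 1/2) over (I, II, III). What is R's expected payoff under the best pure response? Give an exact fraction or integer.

a: (-5)·(5/12) + (4)·(1/12) + (-1)·(1/2) = -9/4.
b: (-6)·(5/12) + (0)·(1/12) + (5)·(1/2) = 0.
c: (-4)·(5/12) + (0)·(1/12) + (5)·(1/2) = 5/6.
d: (-1)·(5/12) + (4)·(1/12) + (-4)·(1/2) = -25/12.
The best pure response is c with expected payoff 5/6.

5/6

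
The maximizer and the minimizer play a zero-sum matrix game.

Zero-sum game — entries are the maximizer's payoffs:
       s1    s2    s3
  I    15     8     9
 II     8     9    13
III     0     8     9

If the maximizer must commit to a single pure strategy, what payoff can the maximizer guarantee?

The worst-case payoff for each row is I: 8, II: 8, III: 0.
The best of these is 8.

8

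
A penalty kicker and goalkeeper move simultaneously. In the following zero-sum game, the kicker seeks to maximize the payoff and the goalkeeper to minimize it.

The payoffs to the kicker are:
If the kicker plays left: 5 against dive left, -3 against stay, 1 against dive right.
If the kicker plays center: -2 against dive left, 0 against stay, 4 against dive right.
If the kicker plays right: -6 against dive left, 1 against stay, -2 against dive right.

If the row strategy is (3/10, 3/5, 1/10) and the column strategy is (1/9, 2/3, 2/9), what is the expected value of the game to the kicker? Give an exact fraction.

-1/90

Against (1/9, 2/3, 2/9), each row's expected payoff is left: -11/9; center: 2/3; right: -4/9.
Taking the (3/10, 3/5, 1/10)-weighted average: (3/10)·(-11/9) + (3/5)·(2/3) + (1/10)·(-4/9) = -1/90.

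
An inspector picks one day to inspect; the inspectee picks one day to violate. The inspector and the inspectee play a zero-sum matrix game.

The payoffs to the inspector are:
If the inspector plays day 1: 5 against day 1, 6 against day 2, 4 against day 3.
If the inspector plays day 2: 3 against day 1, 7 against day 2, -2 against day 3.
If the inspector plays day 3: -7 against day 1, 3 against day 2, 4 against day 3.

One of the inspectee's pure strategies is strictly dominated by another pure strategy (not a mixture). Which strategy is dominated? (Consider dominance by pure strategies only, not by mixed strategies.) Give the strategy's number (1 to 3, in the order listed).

The inspectee prefers columns that give the inspector less. Compare day 2 with day 1: 5 < 6, 3 < 7, -7 < 3.
So day 1 strictly dominates day 2 for the inspectee; day 2 is strictly dominated.

2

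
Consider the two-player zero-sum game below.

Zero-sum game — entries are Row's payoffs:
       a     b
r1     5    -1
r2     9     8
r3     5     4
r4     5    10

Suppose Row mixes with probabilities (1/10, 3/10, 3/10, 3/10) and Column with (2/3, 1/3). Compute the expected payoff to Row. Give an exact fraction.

Against (2/3, 1/3), each row's expected payoff is r1: 3; r2: 26/3; r3: 14/3; r4: 20/3.
Taking the (1/10, 3/10, 3/10, 3/10)-weighted average: (1/10)·(3) + (3/10)·(26/3) + (3/10)·(14/3) + (3/10)·(20/3) = 63/10.

63/10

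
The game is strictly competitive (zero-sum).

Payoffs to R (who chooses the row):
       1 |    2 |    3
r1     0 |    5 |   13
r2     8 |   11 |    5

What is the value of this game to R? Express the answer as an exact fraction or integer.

Column 2 is strictly dominated by 1 for C (it gives R more in every row).
The remaining 2×2 game on (r1, r2) × (1, 3) has no saddle point. Let R play r1 with probability p; indifference gives 8(1−p) = 13p + 5(1−p), so p = 3/16.
Similarly C's optimal q on 1 is 1/2, and the value is 0·(1/2) + (13)·(1/2) = 13/2.

13/2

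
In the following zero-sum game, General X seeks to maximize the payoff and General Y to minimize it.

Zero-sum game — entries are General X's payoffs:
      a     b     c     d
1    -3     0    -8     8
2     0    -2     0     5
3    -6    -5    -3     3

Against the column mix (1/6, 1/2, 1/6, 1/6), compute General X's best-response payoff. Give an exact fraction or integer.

-1/6

1: (-3)·(1/6) + (0)·(1/2) + (-8)·(1/6) + (8)·(1/6) = -1/2.
2: (0)·(1/6) + (-2)·(1/2) + (0)·(1/6) + (5)·(1/6) = -1/6.
3: (-6)·(1/6) + (-5)·(1/2) + (-3)·(1/6) + (3)·(1/6) = -7/2.
The best pure response is 2 with expected payoff -1/6.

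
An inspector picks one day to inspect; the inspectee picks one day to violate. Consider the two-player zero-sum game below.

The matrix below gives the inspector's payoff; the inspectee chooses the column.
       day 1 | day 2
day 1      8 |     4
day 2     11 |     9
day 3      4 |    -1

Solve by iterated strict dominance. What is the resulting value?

9

Column day 1 is strictly dominated by day 2 for the inspectee (4<8, 9<11, -1<4); eliminate day 1.
Row day 1 is strictly dominated by row day 2 (9>4); eliminate day 1.
Row day 3 is strictly dominated by row day 2 (9>-1); eliminate day 3.
Only (day 2, day 2) remains, with payoff 9.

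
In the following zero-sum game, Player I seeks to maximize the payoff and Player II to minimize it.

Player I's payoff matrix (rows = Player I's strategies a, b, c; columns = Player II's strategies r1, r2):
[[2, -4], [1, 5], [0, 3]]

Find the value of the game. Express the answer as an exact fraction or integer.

Row c is strictly dominated by row b, so Player I never plays it.
The remaining 2×2 game on (a, b) × (r1, r2) has no saddle point. Let Player I play a with probability p; indifference gives 2p + (1−p) = −4p + 5(1−p), so p = 2/5.
Similarly Player II's optimal q on r1 is 9/10, and the value is 2·(9/10) + (-4)·(1/10) = 7/5.

7/5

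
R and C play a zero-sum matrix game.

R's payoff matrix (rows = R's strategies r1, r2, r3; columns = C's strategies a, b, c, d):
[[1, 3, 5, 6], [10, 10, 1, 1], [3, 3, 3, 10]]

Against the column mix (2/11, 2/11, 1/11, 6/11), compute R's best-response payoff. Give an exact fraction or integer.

75/11

r1: (1)·(2/11) + (3)·(2/11) + (5)·(1/11) + (6)·(6/11) = 49/11.
r2: (10)·(2/11) + (10)·(2/11) + (1)·(1/11) + (1)·(6/11) = 47/11.
r3: (3)·(2/11) + (3)·(2/11) + (3)·(1/11) + (10)·(6/11) = 75/11.
The best pure response is r3 with expected payoff 75/11.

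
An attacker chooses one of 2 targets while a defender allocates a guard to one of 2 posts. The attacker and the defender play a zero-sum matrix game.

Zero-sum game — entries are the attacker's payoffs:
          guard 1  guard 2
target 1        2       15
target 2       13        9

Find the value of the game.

Row minima are 2 and 9, so the attacker's maximin is 9; column maxima are 13 and 15, so the defender's minimax is 13. These differ, so the equilibrium is in mixed strategies.
Let the attacker play target 1 with probability p. The defender is indifferent when 2p + 13(1−p) = 15p + 9(1−p), giving p = 4/17.
Let the defender play guard 1 with probability q. The attacker is indifferent when 2q + 15(1−q) = 13q + 9(1−q), giving q = 6/17.
The value is 2·(6/17) + (15)·(11/17) = 177/17.

177/17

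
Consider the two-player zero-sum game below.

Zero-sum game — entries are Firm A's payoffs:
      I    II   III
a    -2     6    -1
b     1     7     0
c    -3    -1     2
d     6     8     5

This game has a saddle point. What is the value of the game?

Row minima: -2, 0, -3, 5 → Firm A's maximin is 5.
Column maxima: 6, 8, 5 → Firm B's minimax is 5.
They coincide at (d, III), so the value is 5.

5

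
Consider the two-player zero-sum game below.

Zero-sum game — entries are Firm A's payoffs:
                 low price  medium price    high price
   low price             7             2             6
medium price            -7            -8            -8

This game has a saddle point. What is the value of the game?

Row minima: 2, -8 → Firm A's maximin is 2.
Column maxima: 7, 2, 6 → Firm B's minimax is 2.
They coincide at (low price, medium price), so the value is 2.

2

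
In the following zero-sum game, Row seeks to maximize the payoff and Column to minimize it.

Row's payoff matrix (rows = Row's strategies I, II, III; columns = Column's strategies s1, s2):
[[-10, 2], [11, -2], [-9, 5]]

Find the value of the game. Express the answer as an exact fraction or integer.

Row I is strictly dominated by row III, so Row never plays it.
The remaining 2×2 game on (II, III) × (s1, s2) has no saddle point. Let Row play II with probability p; indifference gives 11p − 9(1−p) = −2p + 5(1−p), so p = 14/27.
Similarly Column's optimal q on s1 is 7/27, and the value is 11·(7/27) + (-2)·(20/27) = 37/27.

37/27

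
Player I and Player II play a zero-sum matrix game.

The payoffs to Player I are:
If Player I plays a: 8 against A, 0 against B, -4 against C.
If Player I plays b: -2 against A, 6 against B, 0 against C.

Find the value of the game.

Column B is strictly dominated by C for Player II (it gives Player I more in every row).
The remaining 2×2 game on (a, b) × (A, C) has no saddle point. Let Player I play a with probability p; indifference gives 8p − 2(1−p) = −4p, so p = 1/7.
Similarly Player II's optimal q on A is 2/7, and the value is 8·(2/7) + (-4)·(5/7) = -4/7.

-4/7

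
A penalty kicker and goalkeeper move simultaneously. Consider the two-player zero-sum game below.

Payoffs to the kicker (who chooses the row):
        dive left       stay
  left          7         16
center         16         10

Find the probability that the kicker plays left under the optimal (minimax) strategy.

Row minima are 7 and 10, so the kicker's maximin is 10; column maxima are 16 and 16, so the goalkeeper's minimax is 16. These differ, so the equilibrium is in mixed strategies.
Let the kicker play left with probability p. The goalkeeper is indifferent when 7p + 16(1−p) = 16p + 10(1−p), giving p = 2/5.

2/5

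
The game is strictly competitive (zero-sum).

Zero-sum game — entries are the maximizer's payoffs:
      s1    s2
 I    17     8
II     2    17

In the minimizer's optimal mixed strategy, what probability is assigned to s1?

3/8

Row minima are 8 and 2, so the maximizer's maximin is 8; column maxima are 17 and 17, so the minimizer's minimax is 17. These differ, so the equilibrium is in mixed strategies.
Let the minimizer play s1 with probability q. The maximizer is indifferent when 17q + 8(1−q) = 2q + 17(1−q), giving q = 3/8.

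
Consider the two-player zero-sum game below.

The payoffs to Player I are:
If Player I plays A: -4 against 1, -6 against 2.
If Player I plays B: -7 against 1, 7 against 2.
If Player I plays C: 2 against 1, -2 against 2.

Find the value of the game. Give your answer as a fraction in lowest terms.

Row A is strictly dominated by row C, so Player I never plays it.
The remaining 2×2 game on (B, C) × (1, 2) has no saddle point. Let Player I play B with probability p; indifference gives −7p + 2(1−p) = 7p − 2(1−p), so p = 2/9.
Similarly Player II's optimal q on 1 is 1/2, and the value is -7·(1/2) + (7)·(1/2) = 0.

0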